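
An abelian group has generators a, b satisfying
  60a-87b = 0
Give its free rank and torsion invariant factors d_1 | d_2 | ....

Answer: M ≅ ℤ^1 ⊕ ℤ/3

Derivation:
rank_ℚ(R)=1; free=2−1=1
SNF(R) diag = [3] → torsion [3]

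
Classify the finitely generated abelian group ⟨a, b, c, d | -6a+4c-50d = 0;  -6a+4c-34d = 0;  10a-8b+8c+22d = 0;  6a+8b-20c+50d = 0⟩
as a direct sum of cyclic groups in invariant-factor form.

rank_ℚ(R)=4; free=4−4=0
SNF(R) diag = [2, 4, 8, 16] → torsion [2, 4, 8, 16]

Answer: M ≅ ℤ/2 ⊕ ℤ/4 ⊕ ℤ/8 ⊕ ℤ/16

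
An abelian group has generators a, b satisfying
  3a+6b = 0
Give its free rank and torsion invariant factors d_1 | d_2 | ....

rank_ℚ(R)=1; free=2−1=1
SNF(R) diag = [3] → torsion [3]

Answer: M ≅ ℤ^1 ⊕ ℤ/3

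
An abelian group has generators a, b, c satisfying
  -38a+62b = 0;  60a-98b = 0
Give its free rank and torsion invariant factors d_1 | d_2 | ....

Answer: M ≅ ℤ^1 ⊕ ℤ/2 ⊕ ℤ/2

Derivation:
rank_ℚ(R)=2; free=3−2=1
SNF(R) diag = [2, 2] → torsion [2, 2]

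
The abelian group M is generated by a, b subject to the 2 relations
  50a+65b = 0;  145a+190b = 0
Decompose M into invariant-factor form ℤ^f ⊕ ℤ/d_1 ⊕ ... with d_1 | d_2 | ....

Answer: M ≅ ℤ/5 ⊕ ℤ/15

Derivation:
rank_ℚ(R)=2; free=2−2=0
SNF(R) diag = [5, 15] → torsion [5, 15]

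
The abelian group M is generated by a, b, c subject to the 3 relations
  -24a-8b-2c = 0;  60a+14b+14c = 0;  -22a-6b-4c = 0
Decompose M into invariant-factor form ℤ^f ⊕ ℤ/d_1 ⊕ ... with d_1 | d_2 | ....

Answer: M ≅ ℤ/2 ⊕ ℤ/2 ⊕ ℤ/6

Derivation:
rank_ℚ(R)=3; free=3−3=0
SNF(R) diag = [2, 2, 6] → torsion [2, 2, 6]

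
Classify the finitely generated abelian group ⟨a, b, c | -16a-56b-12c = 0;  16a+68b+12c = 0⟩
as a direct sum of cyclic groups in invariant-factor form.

rank_ℚ(R)=2; free=3−2=1
SNF(R) diag = [4, 12] → torsion [4, 12]

Answer: M ≅ ℤ^1 ⊕ ℤ/4 ⊕ ℤ/12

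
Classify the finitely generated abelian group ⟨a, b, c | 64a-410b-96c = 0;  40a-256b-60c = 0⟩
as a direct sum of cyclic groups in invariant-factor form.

rank_ℚ(R)=2; free=3−2=1
SNF(R) diag = [2, 4] → torsion [2, 4]

Answer: M ≅ ℤ^1 ⊕ ℤ/2 ⊕ ℤ/4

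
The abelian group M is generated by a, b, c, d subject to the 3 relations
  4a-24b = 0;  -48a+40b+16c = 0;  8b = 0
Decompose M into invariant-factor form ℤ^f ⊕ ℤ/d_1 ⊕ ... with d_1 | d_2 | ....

Answer: M ≅ ℤ^1 ⊕ ℤ/4 ⊕ ℤ/8 ⊕ ℤ/16

Derivation:
rank_ℚ(R)=3; free=4−3=1
SNF(R) diag = [4, 8, 16] → torsion [4, 8, 16]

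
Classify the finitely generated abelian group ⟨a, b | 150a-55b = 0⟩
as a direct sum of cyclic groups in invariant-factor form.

rank_ℚ(R)=1; free=2−1=1
SNF(R) diag = [5] → torsion [5]

Answer: M ≅ ℤ^1 ⊕ ℤ/5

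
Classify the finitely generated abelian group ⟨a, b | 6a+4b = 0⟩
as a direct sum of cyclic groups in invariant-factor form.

rank_ℚ(R)=1; free=2−1=1
SNF(R) diag = [2] → torsion [2]

Answer: M ≅ ℤ^1 ⊕ ℤ/2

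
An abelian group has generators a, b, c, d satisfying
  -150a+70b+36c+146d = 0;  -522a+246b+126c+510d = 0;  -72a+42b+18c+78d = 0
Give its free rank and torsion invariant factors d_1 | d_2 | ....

Answer: M ≅ ℤ^1 ⊕ ℤ/2 ⊕ ℤ/6 ⊕ ℤ/18

Derivation:
rank_ℚ(R)=3; free=4−3=1
SNF(R) diag = [2, 6, 18] → torsion [2, 6, 18]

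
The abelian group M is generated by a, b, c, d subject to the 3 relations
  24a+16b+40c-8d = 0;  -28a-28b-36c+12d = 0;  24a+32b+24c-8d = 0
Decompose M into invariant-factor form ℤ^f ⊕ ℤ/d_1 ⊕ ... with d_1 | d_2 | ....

Answer: M ≅ ℤ^1 ⊕ ℤ/4 ⊕ ℤ/8 ⊕ ℤ/16

Derivation:
rank_ℚ(R)=3; free=4−3=1
SNF(R) diag = [4, 8, 16] → torsion [4, 8, 16]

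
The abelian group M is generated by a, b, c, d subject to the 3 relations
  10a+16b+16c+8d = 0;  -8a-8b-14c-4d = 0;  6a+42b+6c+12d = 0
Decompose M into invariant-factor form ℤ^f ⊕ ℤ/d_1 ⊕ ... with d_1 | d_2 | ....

Answer: M ≅ ℤ^1 ⊕ ℤ/2 ⊕ ℤ/6 ⊕ ℤ/18

Derivation:
rank_ℚ(R)=3; free=4−3=1
SNF(R) diag = [2, 6, 18] → torsion [2, 6, 18]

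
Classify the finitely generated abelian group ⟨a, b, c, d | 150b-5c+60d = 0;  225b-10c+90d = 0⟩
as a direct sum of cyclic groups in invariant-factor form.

Answer: M ≅ ℤ^2 ⊕ ℤ/5 ⊕ ℤ/15

Derivation:
rank_ℚ(R)=2; free=4−2=2
SNF(R) diag = [5, 15] → torsion [5, 15]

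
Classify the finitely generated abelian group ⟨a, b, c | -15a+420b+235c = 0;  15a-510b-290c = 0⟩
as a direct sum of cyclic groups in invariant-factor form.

Answer: M ≅ ℤ^1 ⊕ ℤ/5 ⊕ ℤ/15

Derivation:
rank_ℚ(R)=2; free=3−2=1
SNF(R) diag = [5, 15] → torsion [5, 15]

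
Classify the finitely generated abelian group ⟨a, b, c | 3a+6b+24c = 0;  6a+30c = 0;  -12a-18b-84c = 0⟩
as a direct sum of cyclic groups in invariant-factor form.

Answer: M ≅ ℤ/3 ⊕ ℤ/6 ⊕ ℤ/6

Derivation:
rank_ℚ(R)=3; free=3−3=0
SNF(R) diag = [3, 6, 6] → torsion [3, 6, 6]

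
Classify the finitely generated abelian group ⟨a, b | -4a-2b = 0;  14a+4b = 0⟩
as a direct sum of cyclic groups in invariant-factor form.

rank_ℚ(R)=2; free=2−2=0
SNF(R) diag = [2, 6] → torsion [2, 6]

Answer: M ≅ ℤ/2 ⊕ ℤ/6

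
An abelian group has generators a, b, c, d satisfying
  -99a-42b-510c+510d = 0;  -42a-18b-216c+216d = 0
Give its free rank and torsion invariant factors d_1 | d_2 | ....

rank_ℚ(R)=2; free=4−2=2
SNF(R) diag = [3, 6] → torsion [3, 6]

Answer: M ≅ ℤ^2 ⊕ ℤ/3 ⊕ ℤ/6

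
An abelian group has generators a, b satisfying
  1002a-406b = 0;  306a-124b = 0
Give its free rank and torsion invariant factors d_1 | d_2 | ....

rank_ℚ(R)=2; free=2−2=0
SNF(R) diag = [2, 6] → torsion [2, 6]

Answer: M ≅ ℤ/2 ⊕ ℤ/6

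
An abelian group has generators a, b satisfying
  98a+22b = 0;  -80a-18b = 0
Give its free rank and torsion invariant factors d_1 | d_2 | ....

rank_ℚ(R)=2; free=2−2=0
SNF(R) diag = [2, 2] → torsion [2, 2]

Answer: M ≅ ℤ/2 ⊕ ℤ/2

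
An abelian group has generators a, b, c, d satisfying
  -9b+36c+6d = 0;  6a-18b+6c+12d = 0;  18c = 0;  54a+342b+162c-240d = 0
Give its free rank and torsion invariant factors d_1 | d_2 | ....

rank_ℚ(R)=4; free=4−4=0
SNF(R) diag = [3, 6, 18, 36] → torsion [3, 6, 18, 36]

Answer: M ≅ ℤ/3 ⊕ ℤ/6 ⊕ ℤ/18 ⊕ ℤ/36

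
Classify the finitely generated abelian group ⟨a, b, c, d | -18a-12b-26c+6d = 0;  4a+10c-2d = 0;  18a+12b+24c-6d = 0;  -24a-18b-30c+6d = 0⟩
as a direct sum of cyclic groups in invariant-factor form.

rank_ℚ(R)=4; free=4−4=0
SNF(R) diag = [2, 2, 6, 6] → torsion [2, 2, 6, 6]

Answer: M ≅ ℤ/2 ⊕ ℤ/2 ⊕ ℤ/6 ⊕ ℤ/6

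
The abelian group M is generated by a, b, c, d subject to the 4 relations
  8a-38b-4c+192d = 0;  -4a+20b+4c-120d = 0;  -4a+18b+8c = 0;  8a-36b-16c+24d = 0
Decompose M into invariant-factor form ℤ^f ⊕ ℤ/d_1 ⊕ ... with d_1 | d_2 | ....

rank_ℚ(R)=4; free=4−4=0
SNF(R) diag = [2, 4, 8, 24] → torsion [2, 4, 8, 24]

Answer: M ≅ ℤ/2 ⊕ ℤ/4 ⊕ ℤ/8 ⊕ ℤ/24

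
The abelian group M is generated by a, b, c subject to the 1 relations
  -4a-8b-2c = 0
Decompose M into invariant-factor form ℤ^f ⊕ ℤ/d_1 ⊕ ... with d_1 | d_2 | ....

rank_ℚ(R)=1; free=3−1=2
SNF(R) diag = [2] → torsion [2]

Answer: M ≅ ℤ^2 ⊕ ℤ/2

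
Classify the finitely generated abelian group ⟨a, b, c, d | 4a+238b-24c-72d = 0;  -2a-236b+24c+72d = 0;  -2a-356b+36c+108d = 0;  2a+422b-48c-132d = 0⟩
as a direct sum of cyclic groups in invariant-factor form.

rank_ℚ(R)=4; free=4−4=0
SNF(R) diag = [2, 6, 12, 12] → torsion [2, 6, 12, 12]

Answer: M ≅ ℤ/2 ⊕ ℤ/6 ⊕ ℤ/12 ⊕ ℤ/12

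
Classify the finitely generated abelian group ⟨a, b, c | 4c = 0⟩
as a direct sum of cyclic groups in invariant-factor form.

Answer: M ≅ ℤ^2 ⊕ ℤ/4

Derivation:
rank_ℚ(R)=1; free=3−1=2
SNF(R) diag = [4] → torsion [4]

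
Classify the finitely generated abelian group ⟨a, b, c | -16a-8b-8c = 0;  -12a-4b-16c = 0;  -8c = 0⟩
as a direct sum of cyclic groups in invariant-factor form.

Answer: M ≅ ℤ/4 ⊕ ℤ/8 ⊕ ℤ/8

Derivation:
rank_ℚ(R)=3; free=3−3=0
SNF(R) diag = [4, 8, 8] → torsion [4, 8, 8]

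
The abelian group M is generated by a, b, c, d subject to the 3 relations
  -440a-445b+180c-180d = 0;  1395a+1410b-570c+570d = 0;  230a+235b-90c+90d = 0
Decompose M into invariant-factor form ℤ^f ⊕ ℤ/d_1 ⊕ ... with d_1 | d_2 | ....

Answer: M ≅ ℤ^1 ⊕ ℤ/5 ⊕ ℤ/15 ⊕ ℤ/30

Derivation:
rank_ℚ(R)=3; free=4−3=1
SNF(R) diag = [5, 15, 30] → torsion [5, 15, 30]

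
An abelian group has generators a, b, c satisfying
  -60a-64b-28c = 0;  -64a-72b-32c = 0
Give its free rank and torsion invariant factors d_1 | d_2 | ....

rank_ℚ(R)=2; free=3−2=1
SNF(R) diag = [4, 8] → torsion [4, 8]

Answer: M ≅ ℤ^1 ⊕ ℤ/4 ⊕ ℤ/8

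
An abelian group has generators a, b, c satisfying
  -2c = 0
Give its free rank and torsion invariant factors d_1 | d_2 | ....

rank_ℚ(R)=1; free=3−1=2
SNF(R) diag = [2] → torsion [2]

Answer: M ≅ ℤ^2 ⊕ ℤ/2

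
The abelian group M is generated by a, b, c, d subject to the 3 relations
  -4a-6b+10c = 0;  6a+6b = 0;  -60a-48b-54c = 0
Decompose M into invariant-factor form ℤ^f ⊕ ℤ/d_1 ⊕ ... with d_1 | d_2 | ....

Answer: M ≅ ℤ^1 ⊕ ℤ/2 ⊕ ℤ/6 ⊕ ℤ/6

Derivation:
rank_ℚ(R)=3; free=4−3=1
SNF(R) diag = [2, 6, 6] → torsion [2, 6, 6]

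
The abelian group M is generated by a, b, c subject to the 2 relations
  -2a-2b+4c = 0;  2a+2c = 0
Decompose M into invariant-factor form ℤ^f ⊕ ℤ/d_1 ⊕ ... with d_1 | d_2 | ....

Answer: M ≅ ℤ^1 ⊕ ℤ/2 ⊕ ℤ/2

Derivation:
rank_ℚ(R)=2; free=3−2=1
SNF(R) diag = [2, 2] → torsion [2, 2]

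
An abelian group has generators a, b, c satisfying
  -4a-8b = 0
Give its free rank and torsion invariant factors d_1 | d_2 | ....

rank_ℚ(R)=1; free=3−1=2
SNF(R) diag = [4] → torsion [4]

Answer: M ≅ ℤ^2 ⊕ ℤ/4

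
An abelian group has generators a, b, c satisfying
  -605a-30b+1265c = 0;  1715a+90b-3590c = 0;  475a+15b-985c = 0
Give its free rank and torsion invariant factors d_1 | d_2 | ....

Answer: M ≅ ℤ/5 ⊕ ℤ/15 ⊕ ℤ/45

Derivation:
rank_ℚ(R)=3; free=3−3=0
SNF(R) diag = [5, 15, 45] → torsion [5, 15, 45]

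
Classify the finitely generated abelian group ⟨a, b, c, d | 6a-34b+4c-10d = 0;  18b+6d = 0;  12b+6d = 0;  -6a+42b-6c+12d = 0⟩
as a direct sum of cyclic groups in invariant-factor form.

Answer: M ≅ ℤ/2 ⊕ ℤ/6 ⊕ ℤ/6 ⊕ ℤ/6

Derivation:
rank_ℚ(R)=4; free=4−4=0
SNF(R) diag = [2, 6, 6, 6] → torsion [2, 6, 6, 6]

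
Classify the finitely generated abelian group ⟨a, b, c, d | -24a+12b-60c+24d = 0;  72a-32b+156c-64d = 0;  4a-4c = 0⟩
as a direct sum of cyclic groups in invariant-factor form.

Answer: M ≅ ℤ^1 ⊕ ℤ/4 ⊕ ℤ/4 ⊕ ℤ/12

Derivation:
rank_ℚ(R)=3; free=4−3=1
SNF(R) diag = [4, 4, 12] → torsion [4, 4, 12]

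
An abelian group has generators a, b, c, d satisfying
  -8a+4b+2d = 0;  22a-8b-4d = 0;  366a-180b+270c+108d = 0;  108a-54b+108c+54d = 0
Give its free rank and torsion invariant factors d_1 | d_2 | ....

rank_ℚ(R)=4; free=4−4=0
SNF(R) diag = [2, 6, 18, 54] → torsion [2, 6, 18, 54]

Answer: M ≅ ℤ/2 ⊕ ℤ/6 ⊕ ℤ/18 ⊕ ℤ/54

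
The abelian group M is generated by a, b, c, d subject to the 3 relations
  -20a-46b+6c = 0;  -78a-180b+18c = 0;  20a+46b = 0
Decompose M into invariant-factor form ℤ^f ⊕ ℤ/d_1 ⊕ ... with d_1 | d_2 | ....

rank_ℚ(R)=3; free=4−3=1
SNF(R) diag = [2, 6, 6] → torsion [2, 6, 6]

Answer: M ≅ ℤ^1 ⊕ ℤ/2 ⊕ ℤ/6 ⊕ ℤ/6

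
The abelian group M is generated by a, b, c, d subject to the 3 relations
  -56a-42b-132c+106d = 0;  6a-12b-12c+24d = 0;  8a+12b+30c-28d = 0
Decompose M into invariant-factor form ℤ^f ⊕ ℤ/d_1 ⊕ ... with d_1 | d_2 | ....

rank_ℚ(R)=3; free=4−3=1
SNF(R) diag = [2, 6, 18] → torsion [2, 6, 18]

Answer: M ≅ ℤ^1 ⊕ ℤ/2 ⊕ ℤ/6 ⊕ ℤ/18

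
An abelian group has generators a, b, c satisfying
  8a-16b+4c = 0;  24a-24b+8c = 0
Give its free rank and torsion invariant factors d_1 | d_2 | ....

rank_ℚ(R)=2; free=3−2=1
SNF(R) diag = [4, 8] → torsion [4, 8]

Answer: M ≅ ℤ^1 ⊕ ℤ/4 ⊕ ℤ/8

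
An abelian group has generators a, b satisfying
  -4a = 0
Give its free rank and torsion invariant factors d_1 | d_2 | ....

rank_ℚ(R)=1; free=2−1=1
SNF(R) diag = [4] → torsion [4]

Answer: M ≅ ℤ^1 ⊕ ℤ/4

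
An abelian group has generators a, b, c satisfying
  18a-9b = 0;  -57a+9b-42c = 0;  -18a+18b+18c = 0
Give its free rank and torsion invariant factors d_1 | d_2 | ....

rank_ℚ(R)=3; free=3−3=0
SNF(R) diag = [3, 9, 18] → torsion [3, 9, 18]

Answer: M ≅ ℤ/3 ⊕ ℤ/9 ⊕ ℤ/18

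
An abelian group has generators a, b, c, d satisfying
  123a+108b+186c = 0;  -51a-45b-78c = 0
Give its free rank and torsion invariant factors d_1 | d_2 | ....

Answer: M ≅ ℤ^2 ⊕ ℤ/3 ⊕ ℤ/9

Derivation:
rank_ℚ(R)=2; free=4−2=2
SNF(R) diag = [3, 9] → torsion [3, 9]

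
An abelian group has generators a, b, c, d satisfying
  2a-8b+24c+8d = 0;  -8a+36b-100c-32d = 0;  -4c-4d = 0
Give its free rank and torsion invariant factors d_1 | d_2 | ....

rank_ℚ(R)=3; free=4−3=1
SNF(R) diag = [2, 4, 4] → torsion [2, 4, 4]

Answer: M ≅ ℤ^1 ⊕ ℤ/2 ⊕ ℤ/4 ⊕ ℤ/4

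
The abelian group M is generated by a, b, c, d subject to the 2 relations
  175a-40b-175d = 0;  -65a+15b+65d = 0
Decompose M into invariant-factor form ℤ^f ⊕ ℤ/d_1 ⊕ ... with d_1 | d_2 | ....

rank_ℚ(R)=2; free=4−2=2
SNF(R) diag = [5, 5] → torsion [5, 5]

Answer: M ≅ ℤ^2 ⊕ ℤ/5 ⊕ ℤ/5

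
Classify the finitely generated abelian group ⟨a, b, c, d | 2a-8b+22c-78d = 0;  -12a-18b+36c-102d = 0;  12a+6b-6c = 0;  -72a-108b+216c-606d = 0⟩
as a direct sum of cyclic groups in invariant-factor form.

rank_ℚ(R)=4; free=4−4=0
SNF(R) diag = [2, 6, 6, 6] → torsion [2, 6, 6, 6]

Answer: M ≅ ℤ/2 ⊕ ℤ/6 ⊕ ℤ/6 ⊕ ℤ/6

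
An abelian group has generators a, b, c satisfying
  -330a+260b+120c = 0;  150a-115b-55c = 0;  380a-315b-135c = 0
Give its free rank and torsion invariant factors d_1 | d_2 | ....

rank_ℚ(R)=3; free=3−3=0
SNF(R) diag = [5, 10, 20] → torsion [5, 10, 20]

Answer: M ≅ ℤ/5 ⊕ ℤ/10 ⊕ ℤ/20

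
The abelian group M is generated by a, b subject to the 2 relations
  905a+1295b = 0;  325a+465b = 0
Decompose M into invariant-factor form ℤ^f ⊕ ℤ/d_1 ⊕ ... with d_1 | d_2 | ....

Answer: M ≅ ℤ/5 ⊕ ℤ/10

Derivation:
rank_ℚ(R)=2; free=2−2=0
SNF(R) diag = [5, 10] → torsion [5, 10]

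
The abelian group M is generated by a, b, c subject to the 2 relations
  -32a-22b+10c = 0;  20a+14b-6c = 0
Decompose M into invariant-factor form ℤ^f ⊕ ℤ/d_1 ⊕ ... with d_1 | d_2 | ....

Answer: M ≅ ℤ^1 ⊕ ℤ/2 ⊕ ℤ/4

Derivation:
rank_ℚ(R)=2; free=3−2=1
SNF(R) diag = [2, 4] → torsion [2, 4]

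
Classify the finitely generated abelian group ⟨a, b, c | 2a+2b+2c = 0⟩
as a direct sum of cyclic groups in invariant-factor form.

rank_ℚ(R)=1; free=3−1=2
SNF(R) diag = [2] → torsion [2]

Answer: M ≅ ℤ^2 ⊕ ℤ/2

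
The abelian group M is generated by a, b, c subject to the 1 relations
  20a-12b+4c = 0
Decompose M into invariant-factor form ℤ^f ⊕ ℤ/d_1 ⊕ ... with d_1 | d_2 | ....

Answer: M ≅ ℤ^2 ⊕ ℤ/4

Derivation:
rank_ℚ(R)=1; free=3−1=2
SNF(R) diag = [4] → torsion [4]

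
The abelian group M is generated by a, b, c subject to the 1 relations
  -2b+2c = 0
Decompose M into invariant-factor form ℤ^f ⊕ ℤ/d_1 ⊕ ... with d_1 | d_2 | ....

rank_ℚ(R)=1; free=3−1=2
SNF(R) diag = [2] → torsion [2]

Answer: M ≅ ℤ^2 ⊕ ℤ/2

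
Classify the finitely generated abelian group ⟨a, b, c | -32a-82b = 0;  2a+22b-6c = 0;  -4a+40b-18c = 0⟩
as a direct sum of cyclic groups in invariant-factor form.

rank_ℚ(R)=3; free=3−3=0
SNF(R) diag = [2, 6, 6] → torsion [2, 6, 6]

Answer: M ≅ ℤ/2 ⊕ ℤ/6 ⊕ ℤ/6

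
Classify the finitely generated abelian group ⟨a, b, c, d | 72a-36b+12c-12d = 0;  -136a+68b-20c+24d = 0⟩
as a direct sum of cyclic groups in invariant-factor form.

Answer: M ≅ ℤ^2 ⊕ ℤ/4 ⊕ ℤ/12

Derivation:
rank_ℚ(R)=2; free=4−2=2
SNF(R) diag = [4, 12] → torsion [4, 12]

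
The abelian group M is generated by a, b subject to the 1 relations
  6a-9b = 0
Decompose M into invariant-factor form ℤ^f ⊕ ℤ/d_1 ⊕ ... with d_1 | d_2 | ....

Answer: M ≅ ℤ^1 ⊕ ℤ/3

Derivation:
rank_ℚ(R)=1; free=2−1=1
SNF(R) diag = [3] → torsion [3]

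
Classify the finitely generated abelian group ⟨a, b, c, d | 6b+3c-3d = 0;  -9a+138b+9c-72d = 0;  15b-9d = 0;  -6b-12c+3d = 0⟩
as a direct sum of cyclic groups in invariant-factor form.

rank_ℚ(R)=4; free=4−4=0
SNF(R) diag = [3, 3, 9, 9] → torsion [3, 3, 9, 9]

Answer: M ≅ ℤ/3 ⊕ ℤ/3 ⊕ ℤ/9 ⊕ ℤ/9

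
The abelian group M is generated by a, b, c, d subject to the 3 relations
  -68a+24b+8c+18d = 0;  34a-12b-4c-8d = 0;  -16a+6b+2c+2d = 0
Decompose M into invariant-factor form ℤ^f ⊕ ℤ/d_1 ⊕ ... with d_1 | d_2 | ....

Answer: M ≅ ℤ^1 ⊕ ℤ/2 ⊕ ℤ/2 ⊕ ℤ/2

Derivation:
rank_ℚ(R)=3; free=4−3=1
SNF(R) diag = [2, 2, 2] → torsion [2, 2, 2]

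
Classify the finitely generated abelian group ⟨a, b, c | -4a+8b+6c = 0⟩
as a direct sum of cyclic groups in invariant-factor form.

rank_ℚ(R)=1; free=3−1=2
SNF(R) diag = [2] → torsion [2]

Answer: M ≅ ℤ^2 ⊕ ℤ/2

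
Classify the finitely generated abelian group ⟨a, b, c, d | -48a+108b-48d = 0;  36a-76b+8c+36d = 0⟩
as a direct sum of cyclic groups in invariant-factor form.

rank_ℚ(R)=2; free=4−2=2
SNF(R) diag = [4, 12] → torsion [4, 12]

Answer: M ≅ ℤ^2 ⊕ ℤ/4 ⊕ ℤ/12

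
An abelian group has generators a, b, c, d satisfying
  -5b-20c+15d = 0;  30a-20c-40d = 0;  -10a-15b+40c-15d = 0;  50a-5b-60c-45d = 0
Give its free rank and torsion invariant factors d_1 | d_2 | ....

Answer: M ≅ ℤ/5 ⊕ ℤ/10 ⊕ ℤ/20 ⊕ ℤ/20

Derivation:
rank_ℚ(R)=4; free=4−4=0
SNF(R) diag = [5, 10, 20, 20] → torsion [5, 10, 20, 20]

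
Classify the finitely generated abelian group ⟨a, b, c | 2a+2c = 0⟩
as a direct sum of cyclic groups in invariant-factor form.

rank_ℚ(R)=1; free=3−1=2
SNF(R) diag = [2] → torsion [2]

Answer: M ≅ ℤ^2 ⊕ ℤ/2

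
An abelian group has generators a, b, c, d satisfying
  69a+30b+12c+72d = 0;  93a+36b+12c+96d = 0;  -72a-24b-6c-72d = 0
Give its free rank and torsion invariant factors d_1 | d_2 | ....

rank_ℚ(R)=3; free=4−3=1
SNF(R) diag = [3, 6, 6] → torsion [3, 6, 6]

Answer: M ≅ ℤ^1 ⊕ ℤ/3 ⊕ ℤ/6 ⊕ ℤ/6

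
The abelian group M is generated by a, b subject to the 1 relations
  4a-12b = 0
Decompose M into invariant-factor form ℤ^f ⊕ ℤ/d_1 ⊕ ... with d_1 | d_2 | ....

Answer: M ≅ ℤ^1 ⊕ ℤ/4

Derivation:
rank_ℚ(R)=1; free=2−1=1
SNF(R) diag = [4] → torsion [4]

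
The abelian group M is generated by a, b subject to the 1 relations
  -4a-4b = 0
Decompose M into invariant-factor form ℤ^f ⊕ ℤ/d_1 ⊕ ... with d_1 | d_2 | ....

Answer: M ≅ ℤ^1 ⊕ ℤ/4

Derivation:
rank_ℚ(R)=1; free=2−1=1
SNF(R) diag = [4] → torsion [4]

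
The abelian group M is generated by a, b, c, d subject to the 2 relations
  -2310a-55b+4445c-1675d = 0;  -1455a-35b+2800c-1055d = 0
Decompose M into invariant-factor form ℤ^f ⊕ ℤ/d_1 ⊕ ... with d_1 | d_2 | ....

Answer: M ≅ ℤ^2 ⊕ ℤ/5 ⊕ ℤ/15

Derivation:
rank_ℚ(R)=2; free=4−2=2
SNF(R) diag = [5, 15] → torsion [5, 15]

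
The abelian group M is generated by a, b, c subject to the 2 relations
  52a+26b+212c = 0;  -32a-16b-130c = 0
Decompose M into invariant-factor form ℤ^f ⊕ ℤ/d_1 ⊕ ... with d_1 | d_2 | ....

Answer: M ≅ ℤ^1 ⊕ ℤ/2 ⊕ ℤ/6

Derivation:
rank_ℚ(R)=2; free=3−2=1
SNF(R) diag = [2, 6] → torsion [2, 6]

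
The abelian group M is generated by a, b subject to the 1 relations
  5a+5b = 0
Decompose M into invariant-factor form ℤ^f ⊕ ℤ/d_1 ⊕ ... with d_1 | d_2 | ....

Answer: M ≅ ℤ^1 ⊕ ℤ/5

Derivation:
rank_ℚ(R)=1; free=2−1=1
SNF(R) diag = [5] → torsion [5]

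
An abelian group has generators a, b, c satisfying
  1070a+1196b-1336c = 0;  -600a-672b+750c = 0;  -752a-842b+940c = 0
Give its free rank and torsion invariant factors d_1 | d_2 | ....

rank_ℚ(R)=3; free=3−3=0
SNF(R) diag = [2, 6, 18] → torsion [2, 6, 18]

Answer: M ≅ ℤ/2 ⊕ ℤ/6 ⊕ ℤ/18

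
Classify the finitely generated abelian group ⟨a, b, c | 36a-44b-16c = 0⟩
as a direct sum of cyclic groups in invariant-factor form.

rank_ℚ(R)=1; free=3−1=2
SNF(R) diag = [4] → torsion [4]

Answer: M ≅ ℤ^2 ⊕ ℤ/4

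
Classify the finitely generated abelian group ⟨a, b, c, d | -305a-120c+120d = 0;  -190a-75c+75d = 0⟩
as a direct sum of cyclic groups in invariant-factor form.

Answer: M ≅ ℤ^2 ⊕ ℤ/5 ⊕ ℤ/15

Derivation:
rank_ℚ(R)=2; free=4−2=2
SNF(R) diag = [5, 15] → torsion [5, 15]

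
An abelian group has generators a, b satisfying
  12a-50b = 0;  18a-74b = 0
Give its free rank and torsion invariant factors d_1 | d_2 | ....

Answer: M ≅ ℤ/2 ⊕ ℤ/6

Derivation:
rank_ℚ(R)=2; free=2−2=0
SNF(R) diag = [2, 6] → torsion [2, 6]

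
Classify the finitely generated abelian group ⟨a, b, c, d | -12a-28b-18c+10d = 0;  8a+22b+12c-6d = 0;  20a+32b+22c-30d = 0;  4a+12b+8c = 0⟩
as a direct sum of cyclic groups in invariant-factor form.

rank_ℚ(R)=4; free=4−4=0
SNF(R) diag = [2, 2, 4, 4] → torsion [2, 2, 4, 4]

Answer: M ≅ ℤ/2 ⊕ ℤ/2 ⊕ ℤ/4 ⊕ ℤ/4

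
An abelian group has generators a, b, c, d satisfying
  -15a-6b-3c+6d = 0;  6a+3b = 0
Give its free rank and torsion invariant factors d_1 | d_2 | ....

rank_ℚ(R)=2; free=4−2=2
SNF(R) diag = [3, 3] → torsion [3, 3]

Answer: M ≅ ℤ^2 ⊕ ℤ/3 ⊕ ℤ/3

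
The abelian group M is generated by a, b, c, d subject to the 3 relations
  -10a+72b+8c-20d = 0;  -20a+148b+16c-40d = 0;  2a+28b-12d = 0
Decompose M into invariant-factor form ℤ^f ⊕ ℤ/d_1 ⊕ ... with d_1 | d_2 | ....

rank_ℚ(R)=3; free=4−3=1
SNF(R) diag = [2, 4, 8] → torsion [2, 4, 8]

Answer: M ≅ ℤ^1 ⊕ ℤ/2 ⊕ ℤ/4 ⊕ ℤ/8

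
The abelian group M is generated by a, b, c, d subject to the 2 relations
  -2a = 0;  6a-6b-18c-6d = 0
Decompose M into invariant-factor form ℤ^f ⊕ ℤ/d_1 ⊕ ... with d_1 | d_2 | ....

Answer: M ≅ ℤ^2 ⊕ ℤ/2 ⊕ ℤ/6

Derivation:
rank_ℚ(R)=2; free=4−2=2
SNF(R) diag = [2, 6] → torsion [2, 6]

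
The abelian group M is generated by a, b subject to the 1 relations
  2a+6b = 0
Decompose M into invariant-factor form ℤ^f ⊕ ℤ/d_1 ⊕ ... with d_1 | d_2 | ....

rank_ℚ(R)=1; free=2−1=1
SNF(R) diag = [2] → torsion [2]

Answer: M ≅ ℤ^1 ⊕ ℤ/2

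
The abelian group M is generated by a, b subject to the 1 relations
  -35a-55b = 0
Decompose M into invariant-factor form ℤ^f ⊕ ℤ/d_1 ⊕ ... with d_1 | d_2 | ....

Answer: M ≅ ℤ^1 ⊕ ℤ/5

Derivation:
rank_ℚ(R)=1; free=2−1=1
SNF(R) diag = [5] → torsion [5]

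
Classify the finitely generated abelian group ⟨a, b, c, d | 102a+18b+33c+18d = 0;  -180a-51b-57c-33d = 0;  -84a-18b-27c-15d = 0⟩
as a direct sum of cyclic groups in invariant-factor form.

rank_ℚ(R)=3; free=4−3=1
SNF(R) diag = [3, 3, 3] → torsion [3, 3, 3]

Answer: M ≅ ℤ^1 ⊕ ℤ/3 ⊕ ℤ/3 ⊕ ℤ/3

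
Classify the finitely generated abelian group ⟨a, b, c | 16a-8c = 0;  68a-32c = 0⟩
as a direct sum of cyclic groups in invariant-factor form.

rank_ℚ(R)=2; free=3−2=1
SNF(R) diag = [4, 8] → torsion [4, 8]

Answer: M ≅ ℤ^1 ⊕ ℤ/4 ⊕ ℤ/8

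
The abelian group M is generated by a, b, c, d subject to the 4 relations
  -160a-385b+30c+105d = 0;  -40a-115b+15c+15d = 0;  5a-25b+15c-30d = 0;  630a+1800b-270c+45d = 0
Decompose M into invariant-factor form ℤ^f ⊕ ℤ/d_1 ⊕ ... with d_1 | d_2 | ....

rank_ℚ(R)=4; free=4−4=0
SNF(R) diag = [5, 15, 45, 135] → torsion [5, 15, 45, 135]

Answer: M ≅ ℤ/5 ⊕ ℤ/15 ⊕ ℤ/45 ⊕ ℤ/135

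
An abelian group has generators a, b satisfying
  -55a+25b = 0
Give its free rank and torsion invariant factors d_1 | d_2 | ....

Answer: M ≅ ℤ^1 ⊕ ℤ/5

Derivation:
rank_ℚ(R)=1; free=2−1=1
SNF(R) diag = [5] → torsion [5]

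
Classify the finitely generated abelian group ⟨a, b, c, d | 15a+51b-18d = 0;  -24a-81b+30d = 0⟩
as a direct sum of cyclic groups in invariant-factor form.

rank_ℚ(R)=2; free=4−2=2
SNF(R) diag = [3, 3] → torsion [3, 3]

Answer: M ≅ ℤ^2 ⊕ ℤ/3 ⊕ ℤ/3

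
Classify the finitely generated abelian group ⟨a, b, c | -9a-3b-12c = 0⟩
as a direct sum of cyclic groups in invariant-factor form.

Answer: M ≅ ℤ^2 ⊕ ℤ/3

Derivation:
rank_ℚ(R)=1; free=3−1=2
SNF(R) diag = [3] → torsion [3]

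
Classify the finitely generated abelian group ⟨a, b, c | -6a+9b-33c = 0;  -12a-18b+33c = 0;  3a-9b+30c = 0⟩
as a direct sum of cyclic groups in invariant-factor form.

Answer: M ≅ ℤ/3 ⊕ ℤ/9 ⊕ ℤ/9

Derivation:
rank_ℚ(R)=3; free=3−3=0
SNF(R) diag = [3, 9, 9] → torsion [3, 9, 9]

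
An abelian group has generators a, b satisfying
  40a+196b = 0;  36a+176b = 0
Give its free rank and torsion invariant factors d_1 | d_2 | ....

Answer: M ≅ ℤ/4 ⊕ ℤ/4

Derivation:
rank_ℚ(R)=2; free=2−2=0
SNF(R) diag = [4, 4] → torsion [4, 4]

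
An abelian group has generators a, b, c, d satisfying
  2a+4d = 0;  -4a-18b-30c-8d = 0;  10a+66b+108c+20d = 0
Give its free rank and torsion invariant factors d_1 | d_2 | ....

Answer: M ≅ ℤ^1 ⊕ ℤ/2 ⊕ ℤ/6 ⊕ ℤ/6

Derivation:
rank_ℚ(R)=3; free=4−3=1
SNF(R) diag = [2, 6, 6] → torsion [2, 6, 6]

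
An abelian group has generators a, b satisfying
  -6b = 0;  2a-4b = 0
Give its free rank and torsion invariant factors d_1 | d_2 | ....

Answer: M ≅ ℤ/2 ⊕ ℤ/6

Derivation:
rank_ℚ(R)=2; free=2−2=0
SNF(R) diag = [2, 6] → torsion [2, 6]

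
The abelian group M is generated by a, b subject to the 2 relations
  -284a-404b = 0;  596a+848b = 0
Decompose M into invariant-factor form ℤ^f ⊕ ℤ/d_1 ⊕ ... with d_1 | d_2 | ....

rank_ℚ(R)=2; free=2−2=0
SNF(R) diag = [4, 12] → torsion [4, 12]

Answer: M ≅ ℤ/4 ⊕ ℤ/12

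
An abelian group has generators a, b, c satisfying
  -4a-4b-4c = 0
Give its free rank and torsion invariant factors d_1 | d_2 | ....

rank_ℚ(R)=1; free=3−1=2
SNF(R) diag = [4] → torsion [4]

Answer: M ≅ ℤ^2 ⊕ ℤ/4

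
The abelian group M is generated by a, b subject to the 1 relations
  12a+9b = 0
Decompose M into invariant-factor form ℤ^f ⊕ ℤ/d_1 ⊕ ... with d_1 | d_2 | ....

Answer: M ≅ ℤ^1 ⊕ ℤ/3

Derivation:
rank_ℚ(R)=1; free=2−1=1
SNF(R) diag = [3] → torsion [3]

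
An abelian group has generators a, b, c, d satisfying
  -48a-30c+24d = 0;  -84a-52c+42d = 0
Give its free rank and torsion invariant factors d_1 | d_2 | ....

Answer: M ≅ ℤ^2 ⊕ ℤ/2 ⊕ ℤ/6

Derivation:
rank_ℚ(R)=2; free=4−2=2
SNF(R) diag = [2, 6] → torsion [2, 6]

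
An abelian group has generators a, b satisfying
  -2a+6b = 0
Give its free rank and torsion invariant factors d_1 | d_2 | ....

Answer: M ≅ ℤ^1 ⊕ ℤ/2

Derivation:
rank_ℚ(R)=1; free=2−1=1
SNF(R) diag = [2] → torsion [2]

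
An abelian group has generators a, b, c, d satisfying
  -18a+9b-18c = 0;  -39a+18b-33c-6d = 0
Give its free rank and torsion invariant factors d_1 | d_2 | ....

Answer: M ≅ ℤ^2 ⊕ ℤ/3 ⊕ ℤ/9

Derivation:
rank_ℚ(R)=2; free=4−2=2
SNF(R) diag = [3, 9] → torsion [3, 9]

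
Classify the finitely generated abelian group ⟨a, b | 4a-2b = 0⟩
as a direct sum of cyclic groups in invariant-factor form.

Answer: M ≅ ℤ^1 ⊕ ℤ/2

Derivation:
rank_ℚ(R)=1; free=2−1=1
SNF(R) diag = [2] → torsion [2]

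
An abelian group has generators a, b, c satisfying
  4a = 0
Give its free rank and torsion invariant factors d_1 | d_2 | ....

Answer: M ≅ ℤ^2 ⊕ ℤ/4

Derivation:
rank_ℚ(R)=1; free=3−1=2
SNF(R) diag = [4] → torsion [4]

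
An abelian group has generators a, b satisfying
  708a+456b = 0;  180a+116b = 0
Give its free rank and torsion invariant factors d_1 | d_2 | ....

Answer: M ≅ ℤ/4 ⊕ ℤ/12

Derivation:
rank_ℚ(R)=2; free=2−2=0
SNF(R) diag = [4, 12] → torsion [4, 12]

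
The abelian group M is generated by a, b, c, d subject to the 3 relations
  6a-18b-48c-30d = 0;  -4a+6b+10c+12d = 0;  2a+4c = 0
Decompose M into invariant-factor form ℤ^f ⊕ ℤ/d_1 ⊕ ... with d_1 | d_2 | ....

rank_ℚ(R)=3; free=4−3=1
SNF(R) diag = [2, 6, 6] → torsion [2, 6, 6]

Answer: M ≅ ℤ^1 ⊕ ℤ/2 ⊕ ℤ/6 ⊕ ℤ/6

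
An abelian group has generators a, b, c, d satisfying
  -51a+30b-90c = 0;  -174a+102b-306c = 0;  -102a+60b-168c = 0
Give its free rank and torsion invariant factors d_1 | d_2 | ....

rank_ℚ(R)=3; free=4−3=1
SNF(R) diag = [3, 6, 12] → torsion [3, 6, 12]

Answer: M ≅ ℤ^1 ⊕ ℤ/3 ⊕ ℤ/6 ⊕ ℤ/12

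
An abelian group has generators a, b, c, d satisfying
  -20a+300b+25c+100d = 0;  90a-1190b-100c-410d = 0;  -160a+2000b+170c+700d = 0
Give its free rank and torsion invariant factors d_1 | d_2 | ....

Answer: M ≅ ℤ^1 ⊕ ℤ/5 ⊕ ℤ/10 ⊕ ℤ/20

Derivation:
rank_ℚ(R)=3; free=4−3=1
SNF(R) diag = [5, 10, 20] → torsion [5, 10, 20]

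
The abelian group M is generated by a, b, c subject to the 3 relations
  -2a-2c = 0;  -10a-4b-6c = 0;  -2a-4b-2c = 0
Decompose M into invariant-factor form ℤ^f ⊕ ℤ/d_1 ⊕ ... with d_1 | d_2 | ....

rank_ℚ(R)=3; free=3−3=0
SNF(R) diag = [2, 4, 4] → torsion [2, 4, 4]

Answer: M ≅ ℤ/2 ⊕ ℤ/4 ⊕ ℤ/4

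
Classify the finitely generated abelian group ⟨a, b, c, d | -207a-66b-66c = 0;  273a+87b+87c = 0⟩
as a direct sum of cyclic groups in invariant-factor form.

Answer: M ≅ ℤ^2 ⊕ ℤ/3 ⊕ ℤ/3

Derivation:
rank_ℚ(R)=2; free=4−2=2
SNF(R) diag = [3, 3] → torsion [3, 3]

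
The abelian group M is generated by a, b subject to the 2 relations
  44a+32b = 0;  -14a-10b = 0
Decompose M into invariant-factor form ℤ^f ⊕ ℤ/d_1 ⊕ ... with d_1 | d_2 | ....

Answer: M ≅ ℤ/2 ⊕ ℤ/4

Derivation:
rank_ℚ(R)=2; free=2−2=0
SNF(R) diag = [2, 4] → torsion [2, 4]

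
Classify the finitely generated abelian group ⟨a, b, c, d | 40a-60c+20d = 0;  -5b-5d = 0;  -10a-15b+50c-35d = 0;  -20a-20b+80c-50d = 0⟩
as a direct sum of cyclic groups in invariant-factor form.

rank_ℚ(R)=4; free=4−4=0
SNF(R) diag = [5, 10, 10, 20] → torsion [5, 10, 10, 20]

Answer: M ≅ ℤ/5 ⊕ ℤ/10 ⊕ ℤ/10 ⊕ ℤ/20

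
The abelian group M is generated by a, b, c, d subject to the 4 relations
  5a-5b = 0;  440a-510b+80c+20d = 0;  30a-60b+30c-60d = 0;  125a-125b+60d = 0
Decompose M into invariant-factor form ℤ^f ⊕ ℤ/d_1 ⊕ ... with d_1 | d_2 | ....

Answer: M ≅ ℤ/5 ⊕ ℤ/10 ⊕ ℤ/30 ⊕ ℤ/60

Derivation:
rank_ℚ(R)=4; free=4−4=0
SNF(R) diag = [5, 10, 30, 60] → torsion [5, 10, 30, 60]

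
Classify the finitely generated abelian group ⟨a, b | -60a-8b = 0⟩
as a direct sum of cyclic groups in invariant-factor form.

rank_ℚ(R)=1; free=2−1=1
SNF(R) diag = [4] → torsion [4]

Answer: M ≅ ℤ^1 ⊕ ℤ/4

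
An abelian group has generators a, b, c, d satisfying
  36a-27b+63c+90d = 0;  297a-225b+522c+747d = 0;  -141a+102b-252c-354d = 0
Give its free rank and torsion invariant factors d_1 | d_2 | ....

Answer: M ≅ ℤ^1 ⊕ ℤ/3 ⊕ ℤ/9 ⊕ ℤ/27

Derivation:
rank_ℚ(R)=3; free=4−3=1
SNF(R) diag = [3, 9, 27] → torsion [3, 9, 27]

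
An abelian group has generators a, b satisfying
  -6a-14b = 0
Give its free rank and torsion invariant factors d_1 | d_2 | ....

rank_ℚ(R)=1; free=2−1=1
SNF(R) diag = [2] → torsion [2]

Answer: M ≅ ℤ^1 ⊕ ℤ/2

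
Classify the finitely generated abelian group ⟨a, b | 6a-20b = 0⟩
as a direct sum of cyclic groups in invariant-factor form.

rank_ℚ(R)=1; free=2−1=1
SNF(R) diag = [2] → torsion [2]

Answer: M ≅ ℤ^1 ⊕ ℤ/2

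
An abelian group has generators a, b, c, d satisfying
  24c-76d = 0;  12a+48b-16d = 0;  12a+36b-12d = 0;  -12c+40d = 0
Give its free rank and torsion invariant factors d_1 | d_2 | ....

Answer: M ≅ ℤ/4 ⊕ ℤ/12 ⊕ ℤ/12 ⊕ ℤ/12

Derivation:
rank_ℚ(R)=4; free=4−4=0
SNF(R) diag = [4, 12, 12, 12] → torsion [4, 12, 12, 12]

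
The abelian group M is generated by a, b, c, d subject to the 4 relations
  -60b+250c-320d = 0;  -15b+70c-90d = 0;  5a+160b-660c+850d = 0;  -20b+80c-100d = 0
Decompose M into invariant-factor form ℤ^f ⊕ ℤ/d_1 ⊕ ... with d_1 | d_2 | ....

Answer: M ≅ ℤ/5 ⊕ ℤ/5 ⊕ ℤ/10 ⊕ ℤ/20

Derivation:
rank_ℚ(R)=4; free=4−4=0
SNF(R) diag = [5, 5, 10, 20] → torsion [5, 5, 10, 20]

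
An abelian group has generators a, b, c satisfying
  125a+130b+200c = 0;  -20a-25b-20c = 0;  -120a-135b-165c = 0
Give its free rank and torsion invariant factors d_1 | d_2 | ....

Answer: M ≅ ℤ/5 ⊕ ℤ/15 ⊕ ℤ/15

Derivation:
rank_ℚ(R)=3; free=3−3=0
SNF(R) diag = [5, 15, 15] → torsion [5, 15, 15]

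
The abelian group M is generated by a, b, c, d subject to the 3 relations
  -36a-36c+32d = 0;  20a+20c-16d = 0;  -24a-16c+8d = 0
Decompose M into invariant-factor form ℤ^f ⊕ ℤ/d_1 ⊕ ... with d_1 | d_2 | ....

Answer: M ≅ ℤ^1 ⊕ ℤ/4 ⊕ ℤ/8 ⊕ ℤ/16

Derivation:
rank_ℚ(R)=3; free=4−3=1
SNF(R) diag = [4, 8, 16] → torsion [4, 8, 16]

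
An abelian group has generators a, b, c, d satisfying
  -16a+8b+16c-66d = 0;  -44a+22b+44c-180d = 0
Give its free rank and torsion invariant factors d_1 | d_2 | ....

Answer: M ≅ ℤ^2 ⊕ ℤ/2 ⊕ ℤ/6

Derivation:
rank_ℚ(R)=2; free=4−2=2
SNF(R) diag = [2, 6] → torsion [2, 6]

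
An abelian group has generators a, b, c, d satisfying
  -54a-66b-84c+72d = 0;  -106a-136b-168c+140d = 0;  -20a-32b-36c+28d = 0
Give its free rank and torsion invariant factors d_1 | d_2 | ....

rank_ℚ(R)=3; free=4−3=1
SNF(R) diag = [2, 6, 12] → torsion [2, 6, 12]

Answer: M ≅ ℤ^1 ⊕ ℤ/2 ⊕ ℤ/6 ⊕ ℤ/12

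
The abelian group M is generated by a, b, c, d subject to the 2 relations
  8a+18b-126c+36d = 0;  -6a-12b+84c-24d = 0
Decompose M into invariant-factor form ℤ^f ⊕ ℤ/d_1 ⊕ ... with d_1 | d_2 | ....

Answer: M ≅ ℤ^2 ⊕ ℤ/2 ⊕ ℤ/6

Derivation:
rank_ℚ(R)=2; free=4−2=2
SNF(R) diag = [2, 6] → torsion [2, 6]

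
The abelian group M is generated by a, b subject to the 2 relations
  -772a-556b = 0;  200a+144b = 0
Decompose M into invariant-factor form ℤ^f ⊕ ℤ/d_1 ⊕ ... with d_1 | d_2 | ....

rank_ℚ(R)=2; free=2−2=0
SNF(R) diag = [4, 8] → torsion [4, 8]

Answer: M ≅ ℤ/4 ⊕ ℤ/8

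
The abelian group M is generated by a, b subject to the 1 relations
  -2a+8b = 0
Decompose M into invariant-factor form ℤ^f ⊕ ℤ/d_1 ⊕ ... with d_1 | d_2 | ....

rank_ℚ(R)=1; free=2−1=1
SNF(R) diag = [2] → torsion [2]

Answer: M ≅ ℤ^1 ⊕ ℤ/2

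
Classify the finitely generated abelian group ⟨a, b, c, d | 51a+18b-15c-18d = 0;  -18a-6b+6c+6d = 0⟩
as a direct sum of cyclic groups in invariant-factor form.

Answer: M ≅ ℤ^2 ⊕ ℤ/3 ⊕ ℤ/6

Derivation:
rank_ℚ(R)=2; free=4−2=2
SNF(R) diag = [3, 6] → torsion [3, 6]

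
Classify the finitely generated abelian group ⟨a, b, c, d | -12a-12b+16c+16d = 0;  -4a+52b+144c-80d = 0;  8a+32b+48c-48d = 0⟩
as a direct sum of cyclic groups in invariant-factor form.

Answer: M ≅ ℤ^1 ⊕ ℤ/4 ⊕ ℤ/8 ⊕ ℤ/16

Derivation:
rank_ℚ(R)=3; free=4−3=1
SNF(R) diag = [4, 8, 16] → torsion [4, 8, 16]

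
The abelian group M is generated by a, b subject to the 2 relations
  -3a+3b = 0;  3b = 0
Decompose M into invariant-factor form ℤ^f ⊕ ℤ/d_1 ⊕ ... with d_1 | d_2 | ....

rank_ℚ(R)=2; free=2−2=0
SNF(R) diag = [3, 3] → torsion [3, 3]

Answer: M ≅ ℤ/3 ⊕ ℤ/3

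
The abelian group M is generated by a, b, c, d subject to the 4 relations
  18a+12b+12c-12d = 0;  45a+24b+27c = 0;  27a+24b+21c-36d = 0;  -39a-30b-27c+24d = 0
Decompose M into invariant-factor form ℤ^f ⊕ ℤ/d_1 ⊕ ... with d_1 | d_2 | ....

Answer: M ≅ ℤ/3 ⊕ ℤ/6 ⊕ ℤ/6 ⊕ ℤ/12

Derivation:
rank_ℚ(R)=4; free=4−4=0
SNF(R) diag = [3, 6, 6, 12] → torsion [3, 6, 6, 12]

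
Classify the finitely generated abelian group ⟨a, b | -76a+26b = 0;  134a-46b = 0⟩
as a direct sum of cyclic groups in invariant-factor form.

Answer: M ≅ ℤ/2 ⊕ ℤ/6

Derivation:
rank_ℚ(R)=2; free=2−2=0
SNF(R) diag = [2, 6] → torsion [2, 6]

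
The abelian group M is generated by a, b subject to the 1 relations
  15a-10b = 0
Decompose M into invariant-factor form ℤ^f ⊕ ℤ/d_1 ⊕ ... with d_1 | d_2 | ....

rank_ℚ(R)=1; free=2−1=1
SNF(R) diag = [5] → torsion [5]

Answer: M ≅ ℤ^1 ⊕ ℤ/5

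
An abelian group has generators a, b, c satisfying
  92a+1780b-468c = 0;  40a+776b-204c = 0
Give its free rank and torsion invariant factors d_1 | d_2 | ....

Answer: M ≅ ℤ^1 ⊕ ℤ/4 ⊕ ℤ/12

Derivation:
rank_ℚ(R)=2; free=3−2=1
SNF(R) diag = [4, 12] → torsion [4, 12]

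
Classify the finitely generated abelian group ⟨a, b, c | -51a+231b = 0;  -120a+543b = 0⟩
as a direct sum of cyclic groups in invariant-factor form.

Answer: M ≅ ℤ^1 ⊕ ℤ/3 ⊕ ℤ/9

Derivation:
rank_ℚ(R)=2; free=3−2=1
SNF(R) diag = [3, 9] → torsion [3, 9]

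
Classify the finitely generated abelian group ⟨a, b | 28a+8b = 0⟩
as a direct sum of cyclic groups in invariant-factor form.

Answer: M ≅ ℤ^1 ⊕ ℤ/4

Derivation:
rank_ℚ(R)=1; free=2−1=1
SNF(R) diag = [4] → torsion [4]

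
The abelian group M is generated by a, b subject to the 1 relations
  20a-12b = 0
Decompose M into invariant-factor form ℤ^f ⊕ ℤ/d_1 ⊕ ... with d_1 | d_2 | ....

rank_ℚ(R)=1; free=2−1=1
SNF(R) diag = [4] → torsion [4]

Answer: M ≅ ℤ^1 ⊕ ℤ/4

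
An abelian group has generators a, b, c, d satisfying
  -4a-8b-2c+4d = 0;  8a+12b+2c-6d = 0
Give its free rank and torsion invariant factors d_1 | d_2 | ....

Answer: M ≅ ℤ^2 ⊕ ℤ/2 ⊕ ℤ/2

Derivation:
rank_ℚ(R)=2; free=4−2=2
SNF(R) diag = [2, 2] → torsion [2, 2]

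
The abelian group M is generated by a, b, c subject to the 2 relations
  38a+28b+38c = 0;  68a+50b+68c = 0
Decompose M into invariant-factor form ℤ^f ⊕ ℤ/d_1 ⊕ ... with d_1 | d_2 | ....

Answer: M ≅ ℤ^1 ⊕ ℤ/2 ⊕ ℤ/2

Derivation:
rank_ℚ(R)=2; free=3−2=1
SNF(R) diag = [2, 2] → torsion [2, 2]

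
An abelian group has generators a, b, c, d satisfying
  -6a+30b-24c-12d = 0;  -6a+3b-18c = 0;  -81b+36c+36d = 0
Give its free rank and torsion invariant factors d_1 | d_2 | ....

Answer: M ≅ ℤ^1 ⊕ ℤ/3 ⊕ ℤ/6 ⊕ ℤ/18

Derivation:
rank_ℚ(R)=3; free=4−3=1
SNF(R) diag = [3, 6, 18] → torsion [3, 6, 18]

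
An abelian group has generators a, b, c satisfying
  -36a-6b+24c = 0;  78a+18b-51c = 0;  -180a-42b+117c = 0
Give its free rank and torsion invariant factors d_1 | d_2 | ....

Answer: M ≅ ℤ/3 ⊕ ℤ/6 ⊕ ℤ/6

Derivation:
rank_ℚ(R)=3; free=3−3=0
SNF(R) diag = [3, 6, 6] → torsion [3, 6, 6]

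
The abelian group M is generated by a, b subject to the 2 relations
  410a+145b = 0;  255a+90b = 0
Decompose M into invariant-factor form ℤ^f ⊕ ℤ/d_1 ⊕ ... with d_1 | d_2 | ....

rank_ℚ(R)=2; free=2−2=0
SNF(R) diag = [5, 15] → torsion [5, 15]

Answer: M ≅ ℤ/5 ⊕ ℤ/15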